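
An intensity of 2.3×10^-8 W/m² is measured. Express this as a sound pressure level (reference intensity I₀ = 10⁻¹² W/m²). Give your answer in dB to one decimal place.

I/I₀ = 2.3×10^-8/10⁻¹² = 2.3×10^4, and L = 10·log₁₀(I/I₀).
L = 10·(0.3617 + 4) = 43.62 dB.

43.6 dB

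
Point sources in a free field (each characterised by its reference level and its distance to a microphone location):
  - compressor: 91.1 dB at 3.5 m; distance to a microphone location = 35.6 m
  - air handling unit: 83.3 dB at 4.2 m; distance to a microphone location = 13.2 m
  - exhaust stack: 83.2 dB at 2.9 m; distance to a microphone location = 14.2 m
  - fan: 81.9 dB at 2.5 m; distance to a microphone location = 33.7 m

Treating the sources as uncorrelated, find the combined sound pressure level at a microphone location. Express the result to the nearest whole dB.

Propagate each source to the receiver with L = L_ref − 20·log₁₀(r/r_ref), then add intensities.
compressor: 91.1 − 20·log₁₀(35.6/3.5) = 91.1 − 20.15 = 70.95 dB.
air handling unit: 83.3 − 20·log₁₀(13.2/4.2) = 83.3 − 9.95 = 73.35 dB.
exhaust stack: 83.2 − 20·log₁₀(14.2/2.9) = 83.2 − 13.80 = 69.40 dB.
fan: 81.9 − 20·log₁₀(33.7/2.5) = 81.9 − 22.59 = 59.31 dB.
Σ 10^(L/10) = 4.366e+07 → L_total = 10·log₁₀(4.366e+07) = 76.40 dB.

76 dB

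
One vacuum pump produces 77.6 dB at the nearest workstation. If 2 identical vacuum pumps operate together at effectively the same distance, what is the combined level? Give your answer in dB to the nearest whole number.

81 dB

L_total = L₁ + 10·log₁₀ N for N identical incoherent sources.
L_total = 77.6 + 10·log₁₀(2) = 77.6 + 3.010 = 80.61 dB.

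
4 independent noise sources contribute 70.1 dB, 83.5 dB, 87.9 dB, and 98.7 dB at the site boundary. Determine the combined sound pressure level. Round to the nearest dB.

99 dB

For uncorrelated sources the intensities add, so convert each level to linear form, sum, and take 10·log₁₀ of the total.
Σ 10^(L/10) = 10^(70.1/10) + 10^(83.5/10) + 10^(87.9/10) + 10^(98.7/10) = 8.264e+09.
L_total = 10·log₁₀(8.264e+09) = 99.17 dB.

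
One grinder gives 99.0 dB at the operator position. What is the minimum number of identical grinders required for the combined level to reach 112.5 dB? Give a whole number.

The shortfall is 112.5 − 99.0 = 13.5 dB, and N units add 10·log₁₀ N, so need 10·log₁₀ N ≥ 13.5.
N ≥ 10^(13.5/10) = 22.387, so N = 23.

23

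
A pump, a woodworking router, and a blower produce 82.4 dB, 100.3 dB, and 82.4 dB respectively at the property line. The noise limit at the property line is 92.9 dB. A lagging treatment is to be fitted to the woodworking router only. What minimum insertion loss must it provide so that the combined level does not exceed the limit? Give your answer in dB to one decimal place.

Everything except the woodworking router sums to 10^(82.4/10) + 10^(82.4/10) = 3.476e+08 in linear terms, 85.41 dB.
The limit corresponds to 10^(92.9/10) = 1.950e+09; subtracting the fixed part leaves 1.602e+09 for the woodworking router, i.e. 92.05 dB.
So the woodworking router must be reduced from 100.3 to 92.05 dB: IL = 8.25 dB.

8.3 dB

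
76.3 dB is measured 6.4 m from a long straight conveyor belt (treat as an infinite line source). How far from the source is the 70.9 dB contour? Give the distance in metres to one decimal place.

The 5.4 dB drop corresponds to a distance ratio of 10^(5.4/10) for a line source.
r₂ = 6.4·10^((76.3−70.9)/10) = 6.4·10^(5.4/10) = 22.19 m.

22.2 m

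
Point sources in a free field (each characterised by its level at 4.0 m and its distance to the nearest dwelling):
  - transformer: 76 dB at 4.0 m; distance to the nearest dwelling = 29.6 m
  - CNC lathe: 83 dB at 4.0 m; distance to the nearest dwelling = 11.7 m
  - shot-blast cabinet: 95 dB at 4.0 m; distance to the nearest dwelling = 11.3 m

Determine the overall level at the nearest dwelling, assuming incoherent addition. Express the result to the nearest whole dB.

86 dB

Propagate each source to the receiver with L = L_ref − 20·log₁₀(r/r_ref), then add intensities.
transformer: 76 − 20·log₁₀(29.6/4.0) = 76 − 17.38 = 58.62 dB.
CNC lathe: 83 − 20·log₁₀(11.7/4.0) = 83 − 9.32 = 73.68 dB.
shot-blast cabinet: 95 − 20·log₁₀(11.3/4.0) = 95 − 9.02 = 85.98 dB.
Σ 10^(L/10) = 4.203e+08 → L_total = 10·log₁₀(4.203e+08) = 86.24 dB.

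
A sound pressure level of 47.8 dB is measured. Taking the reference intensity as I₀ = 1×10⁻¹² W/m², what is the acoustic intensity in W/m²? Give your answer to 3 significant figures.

6.03e-08 W/m²

I/I₀ = 10^(47.8/10) = 6.026e+04, so I = 6.026e+04 × 10⁻¹² W/m².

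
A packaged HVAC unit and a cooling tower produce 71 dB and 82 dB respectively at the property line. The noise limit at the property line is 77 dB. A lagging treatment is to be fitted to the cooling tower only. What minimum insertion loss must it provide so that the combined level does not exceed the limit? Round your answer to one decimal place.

Everything except the cooling tower sums to 10^(71/10) = 1.259e+07 in linear terms, 71.00 dB.
To meet 77 dB overall, the treated cooling tower may contribute at most 10^(77/10) − 1.259e+07 = 3.753e+07, i.e. 75.74 dB.
Required insertion loss = 82 − 75.74 = 6.26 dB.

6.3 dB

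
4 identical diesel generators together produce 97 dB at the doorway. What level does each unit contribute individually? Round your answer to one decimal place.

4 equal contributions raise the level by 10·log₁₀ 4 = 6.021 dB, so each unit alone gives 97 − 6.021.

91.0 dB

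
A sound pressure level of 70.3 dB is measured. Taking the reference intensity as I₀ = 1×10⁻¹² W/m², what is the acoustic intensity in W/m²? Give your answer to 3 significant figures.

1.07e-05 W/m²

L = 10·log₁₀(I/I₀) ⇒ I = I₀·10^(L/10) = 10⁻¹² × 10^7.03.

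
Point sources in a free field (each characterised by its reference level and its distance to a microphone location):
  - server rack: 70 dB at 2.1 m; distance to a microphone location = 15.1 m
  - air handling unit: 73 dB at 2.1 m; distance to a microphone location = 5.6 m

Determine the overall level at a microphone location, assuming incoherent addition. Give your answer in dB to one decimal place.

64.8 dB

Propagate each source to the receiver with L = L_ref − 20·log₁₀(r/r_ref), then add intensities.
server rack: 70 − 20·log₁₀(15.1/2.1) = 70 − 17.14 = 52.86 dB.
air handling unit: 73 − 20·log₁₀(5.6/2.1) = 73 − 8.52 = 64.48 dB.
Σ 10^(L/10) = 2.999e+06 → L_total = 10·log₁₀(2.999e+06) = 64.77 dB.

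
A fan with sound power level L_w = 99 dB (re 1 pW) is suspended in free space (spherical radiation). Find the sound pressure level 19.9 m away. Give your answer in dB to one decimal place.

62.0 dB

L_p = L_w − 10·log₁₀(4π·r²) with r = 19.9 m.
4π·r² = 4976 m², 10·log₁₀ of that is 36.969 dB.
L_p = 99 − 36.969 = 62.03 dB.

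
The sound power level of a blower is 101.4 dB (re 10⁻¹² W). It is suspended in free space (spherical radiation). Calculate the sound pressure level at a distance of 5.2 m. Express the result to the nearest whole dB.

The power spreads over a sphere of area 4π·r², so L_p = L_w − 10·log₁₀(4π·r²).
4π·r² = 339.8 m², 10·log₁₀ of that is 25.312 dB.
L_p = 101.4 − 25.312 = 76.09 dB.

76 dB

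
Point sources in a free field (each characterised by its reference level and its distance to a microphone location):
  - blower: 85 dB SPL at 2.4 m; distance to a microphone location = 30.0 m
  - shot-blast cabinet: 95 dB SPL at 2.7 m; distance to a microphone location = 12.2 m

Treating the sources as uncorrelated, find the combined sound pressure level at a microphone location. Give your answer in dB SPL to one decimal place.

First find each source's level at the receiver (point-source: −20·log₁₀(r/r_ref)), then combine on an intensity basis.
blower: 85 − 20·log₁₀(30.0/2.4) = 85 − 21.94 = 63.06 dB SPL.
shot-blast cabinet: 95 − 20·log₁₀(12.2/2.7) = 95 − 13.10 = 81.90 dB SPL.
Σ 10^(L/10) = 1.569e+08 → L_total = 10·log₁₀(1.569e+08) = 81.96 dB SPL.

82.0 dB SPL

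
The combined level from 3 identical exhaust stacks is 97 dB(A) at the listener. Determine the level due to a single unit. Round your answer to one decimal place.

92.2 dB(A)

For N identical incoherent sources L_total = L₁ + 10·log₁₀ N, so L₁ = 97 − 10·log₁₀(3) = 97 − 4.771.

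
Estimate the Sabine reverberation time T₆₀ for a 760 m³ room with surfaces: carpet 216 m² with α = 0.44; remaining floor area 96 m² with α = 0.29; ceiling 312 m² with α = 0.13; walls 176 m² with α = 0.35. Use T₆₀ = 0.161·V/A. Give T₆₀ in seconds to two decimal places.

Total absorption A = 216·0.44 + 96·0.29 + 312·0.13 + 176·0.35 = 225.04 m² sabins.
T₆₀ = 0.161·V/A = 0.161·760/225.04 = 0.544 s.

0.54 s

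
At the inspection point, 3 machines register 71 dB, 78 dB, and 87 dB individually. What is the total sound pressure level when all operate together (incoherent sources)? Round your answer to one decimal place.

For uncorrelated sources the intensities add, so convert each level to linear form, sum, and take 10·log₁₀ of the total.
Σ 10^(L/10) = 10^(71/10) + 10^(78/10) + 10^(87/10) = 5.769e+08.
L_total = 10·log₁₀(5.769e+08) = 87.61 dB.

87.6 dB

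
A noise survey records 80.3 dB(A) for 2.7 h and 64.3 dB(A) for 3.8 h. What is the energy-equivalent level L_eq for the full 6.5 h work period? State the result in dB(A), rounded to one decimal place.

Weight each interval's intensity by its duration and average over T = 6.5 h:
Σ tᵢ·10^(Lᵢ/10) = 2.7·10^(80.3/10) + 3.8·10^(64.3/10) = 2.995e+08.
L_eq = 10·log₁₀(2.995e+08/6.5) = 76.64 dB(A).

76.6 dB(A)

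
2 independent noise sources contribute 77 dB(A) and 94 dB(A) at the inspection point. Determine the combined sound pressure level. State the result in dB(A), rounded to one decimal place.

94.1 dB(A)

For uncorrelated sources the intensities add, so convert each level to linear form, sum, and take 10·log₁₀ of the total.
Σ 10^(L/10) = 10^(77/10) + 10^(94/10) = 2.562e+09.
L_total = 10·log₁₀(2.562e+09) = 94.09 dB(A).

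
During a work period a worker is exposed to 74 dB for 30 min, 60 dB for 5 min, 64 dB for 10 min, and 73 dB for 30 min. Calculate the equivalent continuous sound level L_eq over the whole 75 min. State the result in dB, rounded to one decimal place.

Weight each interval's intensity by its duration and average over T = 75 min:
Σ tᵢ·10^(Lᵢ/10) = 30·10^(74/10) + 5·10^(60/10) + 10·10^(64/10) + 30·10^(73/10) = 1.382e+09.
L_eq = 10·log₁₀(1.382e+09/75) = 72.66 dB.

72.7 dB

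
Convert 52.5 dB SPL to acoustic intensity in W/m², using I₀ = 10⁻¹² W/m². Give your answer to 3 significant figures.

1.78e-07 W/m²

L = 10·log₁₀(I/I₀) ⇒ I = I₀·10^(L/10) = 10⁻¹² × 10^5.25.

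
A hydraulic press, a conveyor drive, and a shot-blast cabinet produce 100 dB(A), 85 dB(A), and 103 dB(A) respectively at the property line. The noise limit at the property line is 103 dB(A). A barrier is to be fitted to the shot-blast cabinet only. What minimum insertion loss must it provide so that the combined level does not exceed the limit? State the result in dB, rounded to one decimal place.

3.2 dB

Fixed contribution from the other sources: Σ 10^(L/10) = 10^(100/10) + 10^(85/10) = 1.032e+10 (100.14 dB(A)).
To meet 103 dB(A) overall, the treated shot-blast cabinet may contribute at most 10^(103/10) − 1.032e+10 = 9.636e+09, i.e. 99.84 dB(A).
Required insertion loss = 103 − 99.84 = 3.16 dB.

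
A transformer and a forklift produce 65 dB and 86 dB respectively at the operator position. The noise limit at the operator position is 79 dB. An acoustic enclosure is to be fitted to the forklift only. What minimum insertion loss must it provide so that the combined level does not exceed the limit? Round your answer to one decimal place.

Everything except the forklift sums to 10^(65/10) = 3.162e+06 in linear terms, 65.00 dB.
To meet 79 dB overall, the treated forklift may contribute at most 10^(79/10) − 3.162e+06 = 7.627e+07, i.e. 78.82 dB.
Required insertion loss = 86 − 78.82 = 7.18 dB.

7.2 dB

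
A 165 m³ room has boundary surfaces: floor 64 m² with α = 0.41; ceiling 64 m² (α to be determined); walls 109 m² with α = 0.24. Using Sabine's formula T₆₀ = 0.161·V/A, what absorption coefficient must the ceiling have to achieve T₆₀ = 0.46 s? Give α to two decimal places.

Required total absorption A = 0.161·165/0.46 = 57.75 m².
Absorption from the other surfaces = 64·0.41 + 109·0.24 = 52.40 m², so the ceiling must supply 5.35 m² over 64 m².
α = 5.35/64 = 0.084.

0.08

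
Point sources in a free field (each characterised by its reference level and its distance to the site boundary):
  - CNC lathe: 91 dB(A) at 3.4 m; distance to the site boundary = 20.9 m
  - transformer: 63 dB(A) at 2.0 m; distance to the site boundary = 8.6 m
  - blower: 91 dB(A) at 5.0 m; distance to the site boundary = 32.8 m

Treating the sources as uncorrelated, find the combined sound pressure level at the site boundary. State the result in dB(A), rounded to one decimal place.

78.0 dB(A)

Propagate each source to the receiver with L = L_ref − 20·log₁₀(r/r_ref), then add intensities.
CNC lathe: 91 − 20·log₁₀(20.9/3.4) = 91 − 15.77 = 75.23 dB(A).
transformer: 63 − 20·log₁₀(8.6/2.0) = 63 − 12.67 = 50.33 dB(A).
blower: 91 − 20·log₁₀(32.8/5.0) = 91 − 16.34 = 74.66 dB(A).
Σ 10^(L/10) = 6.268e+07 → L_total = 10·log₁₀(6.268e+07) = 77.97 dB(A).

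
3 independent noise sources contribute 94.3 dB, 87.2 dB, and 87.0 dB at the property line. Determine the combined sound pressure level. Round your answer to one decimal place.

95.7 dB

For uncorrelated sources the intensities add, so convert each level to linear form, sum, and take 10·log₁₀ of the total.
Σ 10^(L/10) = 10^(94.3/10) + 10^(87.2/10) + 10^(87.0/10) = 3.718e+09.
L_total = 10·log₁₀(3.718e+09) = 95.70 dB.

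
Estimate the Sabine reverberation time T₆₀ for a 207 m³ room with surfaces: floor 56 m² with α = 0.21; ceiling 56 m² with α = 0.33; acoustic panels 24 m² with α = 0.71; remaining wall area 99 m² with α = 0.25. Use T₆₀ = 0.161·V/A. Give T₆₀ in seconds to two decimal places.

0.46 s

Summing Sᵢαᵢ: 56·0.21 + 56·0.33 + 24·0.71 + 99·0.25 = 72.03 m².
T₆₀ = 0.161 × 207 / 72.03 = 0.463 s.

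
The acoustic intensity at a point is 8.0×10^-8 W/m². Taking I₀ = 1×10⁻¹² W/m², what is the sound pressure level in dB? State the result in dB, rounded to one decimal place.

49.0 dB

Dividing by I₀ shifts the exponent by 12: I/I₀ = 8.0×10^4.
L = 10·(0.9031 + 4) = 49.03 dB.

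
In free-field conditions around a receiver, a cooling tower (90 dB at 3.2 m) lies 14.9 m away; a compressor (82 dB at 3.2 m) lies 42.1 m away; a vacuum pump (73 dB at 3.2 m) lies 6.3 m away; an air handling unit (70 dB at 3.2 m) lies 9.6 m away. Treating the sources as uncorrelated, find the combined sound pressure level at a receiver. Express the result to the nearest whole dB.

Apply inverse-square spreading to bring every level to the receiver, then sum 10^(L/10).
cooling tower: 90 − 20·log₁₀(14.9/3.2) = 90 − 13.36 = 76.64 dB.
compressor: 82 − 20·log₁₀(42.1/3.2) = 82 − 22.38 = 59.62 dB.
vacuum pump: 73 − 20·log₁₀(6.3/3.2) = 73 − 5.88 = 67.12 dB.
air handling unit: 70 − 20·log₁₀(9.6/3.2) = 70 − 9.54 = 60.46 dB.
Σ 10^(L/10) = 5.330e+07 → L_total = 10·log₁₀(5.330e+07) = 77.27 dB.

77 dB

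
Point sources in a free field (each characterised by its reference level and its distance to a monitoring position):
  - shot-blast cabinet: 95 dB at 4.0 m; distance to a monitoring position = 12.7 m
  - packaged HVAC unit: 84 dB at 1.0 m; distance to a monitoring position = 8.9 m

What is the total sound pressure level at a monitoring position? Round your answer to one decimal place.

Propagate each source to the receiver with L = L_ref − 20·log₁₀(r/r_ref), then add intensities.
shot-blast cabinet: 95 − 20·log₁₀(12.7/4.0) = 95 − 10.03 = 84.97 dB.
packaged HVAC unit: 84 − 20·log₁₀(8.9/1.0) = 84 − 18.99 = 65.01 dB.
Σ 10^(L/10) = 3.169e+08 → L_total = 10·log₁₀(3.169e+08) = 85.01 dB.

85.0 dB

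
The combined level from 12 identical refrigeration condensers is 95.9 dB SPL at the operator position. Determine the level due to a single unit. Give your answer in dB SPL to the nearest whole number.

12 equal contributions raise the level by 10·log₁₀ 12 = 10.792 dB, so each unit alone gives 95.9 − 10.792.

85 dB SPL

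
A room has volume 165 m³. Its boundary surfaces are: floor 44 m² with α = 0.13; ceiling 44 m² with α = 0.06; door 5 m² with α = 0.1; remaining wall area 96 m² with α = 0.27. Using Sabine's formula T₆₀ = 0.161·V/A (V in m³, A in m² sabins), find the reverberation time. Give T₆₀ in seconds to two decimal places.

0.76 s

Total absorption A = 44·0.13 + 44·0.06 + 5·0.1 + 96·0.27 = 34.78 m² sabins.
T₆₀ = 0.161·V/A = 0.161·165/34.78 = 0.764 s.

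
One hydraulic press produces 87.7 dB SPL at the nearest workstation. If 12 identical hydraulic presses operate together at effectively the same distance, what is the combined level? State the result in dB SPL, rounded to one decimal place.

98.5 dB SPL

N identical incoherent sources raise the level by 10·log₁₀ N.
L_total = 87.7 + 10·log₁₀(12) = 87.7 + 10.792 = 98.49 dB SPL.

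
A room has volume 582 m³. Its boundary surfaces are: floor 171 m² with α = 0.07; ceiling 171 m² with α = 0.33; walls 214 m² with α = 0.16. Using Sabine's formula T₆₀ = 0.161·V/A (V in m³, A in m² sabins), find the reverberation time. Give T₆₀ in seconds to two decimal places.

0.91 s

Total absorption A = 171·0.07 + 171·0.33 + 214·0.16 = 102.64 m² sabins.
T₆₀ = 0.161 × 582 / 102.64 = 0.913 s.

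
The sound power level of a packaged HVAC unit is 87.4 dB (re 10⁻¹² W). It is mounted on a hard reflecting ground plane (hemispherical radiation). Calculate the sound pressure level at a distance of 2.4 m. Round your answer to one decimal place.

71.8 dB

Free-field hemispherical radiation: L_p = L_w − 10·log₁₀(2π·r²), r = 2.4 m.
2π·r² = 36.19 m², 10·log₁₀ of that is 15.586 dB.
L_p = 87.4 − 15.586 = 71.81 dB.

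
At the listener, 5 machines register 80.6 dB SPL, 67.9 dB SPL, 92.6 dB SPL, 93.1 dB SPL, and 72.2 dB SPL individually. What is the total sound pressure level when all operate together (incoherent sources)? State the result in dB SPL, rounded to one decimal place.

For uncorrelated sources the intensities add, so convert each level to linear form, sum, and take 10·log₁₀ of the total.
Σ 10^(L/10) = 10^(80.6/10) + 10^(67.9/10) + 10^(92.6/10) + 10^(93.1/10) + 10^(72.2/10) = 3.999e+09.
L_total = 10·log₁₀(3.999e+09) = 96.02 dB SPL.

96.0 dB SPL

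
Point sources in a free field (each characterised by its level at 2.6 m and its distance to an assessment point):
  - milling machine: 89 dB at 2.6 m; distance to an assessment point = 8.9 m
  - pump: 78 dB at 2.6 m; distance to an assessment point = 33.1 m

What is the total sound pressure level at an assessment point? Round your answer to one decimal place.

First find each source's level at the receiver (point-source: −20·log₁₀(r/r_ref)), then combine on an intensity basis.
milling machine: 89 − 20·log₁₀(8.9/2.6) = 89 − 10.69 = 78.31 dB.
pump: 78 − 20·log₁₀(33.1/2.6) = 78 − 22.10 = 55.90 dB.
Σ 10^(L/10) = 6.818e+07 → L_total = 10·log₁₀(6.818e+07) = 78.34 dB.

78.3 dB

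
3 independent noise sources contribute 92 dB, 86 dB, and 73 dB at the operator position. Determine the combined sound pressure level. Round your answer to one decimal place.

Incoherent sources combine by intensity addition: L_total = 10·log₁₀(Σ 10^(L_i/10)).
Σ 10^(L/10) = 10^(92/10) + 10^(86/10) + 10^(73/10) = 2.003e+09.
L_total = 10·log₁₀(2.003e+09) = 93.02 dB.

93.0 dB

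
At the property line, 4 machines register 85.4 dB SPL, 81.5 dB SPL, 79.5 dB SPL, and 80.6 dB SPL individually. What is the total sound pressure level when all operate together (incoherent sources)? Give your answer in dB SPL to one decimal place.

88.4 dB SPL

For uncorrelated sources the intensities add, so convert each level to linear form, sum, and take 10·log₁₀ of the total.
Σ 10^(L/10) = 10^(85.4/10) + 10^(81.5/10) + 10^(79.5/10) + 10^(80.6/10) = 6.919e+08.
L_total = 10·log₁₀(6.919e+08) = 88.40 dB SPL.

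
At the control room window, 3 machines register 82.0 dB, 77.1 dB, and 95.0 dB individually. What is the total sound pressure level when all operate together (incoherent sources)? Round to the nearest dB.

95 dB

For uncorrelated sources the intensities add, so convert each level to linear form, sum, and take 10·log₁₀ of the total.
Σ 10^(L/10) = 10^(82.0/10) + 10^(77.1/10) + 10^(95.0/10) = 3.372e+09.
L_total = 10·log₁₀(3.372e+09) = 95.28 dB.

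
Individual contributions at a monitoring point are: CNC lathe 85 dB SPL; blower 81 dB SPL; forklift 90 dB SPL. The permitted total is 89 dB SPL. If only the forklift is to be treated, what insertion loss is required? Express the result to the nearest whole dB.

5 dB

The untreated sources together contribute 10^(85/10) + 10^(81/10) = 4.421e+08, i.e. 86.46 dB SPL.
To meet 89 dB SPL overall, the treated forklift may contribute at most 10^(89/10) − 4.421e+08 = 3.522e+08, i.e. 85.47 dB SPL.
So the forklift must be reduced from 90 to 85.47 dB SPL: IL = 4.53 dB.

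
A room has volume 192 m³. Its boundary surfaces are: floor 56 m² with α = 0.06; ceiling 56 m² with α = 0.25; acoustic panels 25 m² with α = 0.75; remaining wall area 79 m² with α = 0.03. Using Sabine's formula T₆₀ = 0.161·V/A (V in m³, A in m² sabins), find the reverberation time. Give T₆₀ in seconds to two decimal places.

0.80 s

Summing Sᵢαᵢ: 56·0.06 + 56·0.25 + 25·0.75 + 79·0.03 = 38.48 m².
T₆₀ = 0.161 × 192 / 38.48 = 0.803 s.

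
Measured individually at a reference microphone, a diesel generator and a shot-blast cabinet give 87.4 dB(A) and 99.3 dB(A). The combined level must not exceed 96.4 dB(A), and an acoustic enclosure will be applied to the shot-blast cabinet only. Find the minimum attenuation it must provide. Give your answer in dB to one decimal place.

Everything except the shot-blast cabinet sums to 10^(87.4/10) = 5.495e+08 in linear terms, 87.40 dB(A).
The limit corresponds to 10^(96.4/10) = 4.365e+09; subtracting the fixed part leaves 3.816e+09 for the shot-blast cabinet, i.e. 95.82 dB(A).
Required insertion loss = 99.3 − 95.82 = 3.48 dB.

3.5 dB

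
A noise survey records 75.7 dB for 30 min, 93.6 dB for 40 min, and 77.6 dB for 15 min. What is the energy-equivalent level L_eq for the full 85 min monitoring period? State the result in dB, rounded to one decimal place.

The energy average is taken in the linear domain: L_eq = 10·log₁₀[(Σ tᵢ·10^(Lᵢ/10))/T], T = 85 min.
Σ tᵢ·10^(Lᵢ/10) = 30·10^(75.7/10) + 40·10^(93.6/10) + 15·10^(77.6/10) = 9.361e+10.
L_eq = 10·log₁₀(9.361e+10/85) = 90.42 dB.

90.4 dB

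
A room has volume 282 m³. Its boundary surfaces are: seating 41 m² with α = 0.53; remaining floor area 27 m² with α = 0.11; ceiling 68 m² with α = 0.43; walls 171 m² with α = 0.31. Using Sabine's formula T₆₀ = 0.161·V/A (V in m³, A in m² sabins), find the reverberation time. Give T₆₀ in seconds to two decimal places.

Summing Sᵢαᵢ: 41·0.53 + 27·0.11 + 68·0.43 + 171·0.31 = 106.95 m².
T₆₀ = 0.161 × 282 / 106.95 = 0.425 s.

0.42 s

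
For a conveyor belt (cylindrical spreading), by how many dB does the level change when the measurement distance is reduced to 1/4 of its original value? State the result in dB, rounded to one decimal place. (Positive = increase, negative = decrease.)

With cylindrical spreading the level changes by −10·log₁₀(r₂/r₁).
ΔL = −10·log₁₀(0.25) = +6.02 dB.

+6.0 dB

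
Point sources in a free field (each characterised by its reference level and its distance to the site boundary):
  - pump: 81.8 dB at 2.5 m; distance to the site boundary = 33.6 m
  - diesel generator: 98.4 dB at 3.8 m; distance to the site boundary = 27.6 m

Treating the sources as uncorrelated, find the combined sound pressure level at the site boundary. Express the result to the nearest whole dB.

81 dB

Propagate each source to the receiver with L = L_ref − 20·log₁₀(r/r_ref), then add intensities.
pump: 81.8 − 20·log₁₀(33.6/2.5) = 81.8 − 22.57 = 59.23 dB.
diesel generator: 98.4 − 20·log₁₀(27.6/3.8) = 98.4 − 17.22 = 81.18 dB.
Σ 10^(L/10) = 1.320e+08 → L_total = 10·log₁₀(1.320e+08) = 81.21 dB.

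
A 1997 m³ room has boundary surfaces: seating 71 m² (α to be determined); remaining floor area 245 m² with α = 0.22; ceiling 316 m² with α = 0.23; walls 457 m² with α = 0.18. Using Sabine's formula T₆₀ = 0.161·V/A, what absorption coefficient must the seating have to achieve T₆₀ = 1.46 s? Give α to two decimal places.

0.16

Required total absorption A = 0.161·1997/1.46 = 220.22 m².
Absorption from the other surfaces = 245·0.22 + 316·0.23 + 457·0.18 = 208.84 m², so the seating must supply 11.38 m² over 71 m².
α = 11.38/71 = 0.160.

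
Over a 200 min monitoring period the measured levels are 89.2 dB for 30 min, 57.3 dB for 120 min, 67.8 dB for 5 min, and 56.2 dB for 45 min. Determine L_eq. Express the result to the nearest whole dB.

Weight each interval's intensity by its duration and average over T = 200 min:
Σ tᵢ·10^(Lᵢ/10) = 30·10^(89.2/10) + 120·10^(57.3/10) + 5·10^(67.8/10) + 45·10^(56.2/10) = 2.507e+10.
L_eq = 10·log₁₀(2.507e+10/200) = 80.98 dB.

81 dB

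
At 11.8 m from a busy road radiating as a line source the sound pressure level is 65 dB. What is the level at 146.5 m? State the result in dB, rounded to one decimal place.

54.1 dB

Line-source attenuation: ΔL = 10·log₁₀(r₂/r₁) = 10·log₁₀(146.5/11.8) = 10.940 dB.
L₂ = 65 − 10·log₁₀(146.5/11.8) = 65 − 10.940 = 54.06 dB.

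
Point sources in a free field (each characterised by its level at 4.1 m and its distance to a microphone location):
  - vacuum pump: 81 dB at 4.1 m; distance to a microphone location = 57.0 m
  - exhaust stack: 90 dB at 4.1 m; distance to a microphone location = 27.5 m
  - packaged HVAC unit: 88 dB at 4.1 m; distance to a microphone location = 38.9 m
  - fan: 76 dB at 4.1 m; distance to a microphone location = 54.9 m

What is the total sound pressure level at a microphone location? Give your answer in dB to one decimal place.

Propagate each source to the receiver with L = L_ref − 20·log₁₀(r/r_ref), then add intensities.
vacuum pump: 81 − 20·log₁₀(57.0/4.1) = 81 − 22.86 = 58.14 dB.
exhaust stack: 90 − 20·log₁₀(27.5/4.1) = 90 − 16.53 = 73.47 dB.
packaged HVAC unit: 88 − 20·log₁₀(38.9/4.1) = 88 − 19.54 = 68.46 dB.
fan: 76 − 20·log₁₀(54.9/4.1) = 76 − 22.54 = 53.46 dB.
Σ 10^(L/10) = 3.011e+07 → L_total = 10·log₁₀(3.011e+07) = 74.79 dB.

74.8 dB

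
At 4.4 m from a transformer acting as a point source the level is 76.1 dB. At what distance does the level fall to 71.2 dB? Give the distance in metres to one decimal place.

The 4.9 dB drop corresponds to a distance ratio of 10^(4.9/20) for a point source.
r₂ = 4.4·10^((76.1−71.2)/20) = 4.4·10^(4.9/20) = 7.73 m.

7.7 m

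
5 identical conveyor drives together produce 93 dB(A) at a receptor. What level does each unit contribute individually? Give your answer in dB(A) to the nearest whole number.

86 dB(A)

For N identical incoherent sources L_total = L₁ + 10·log₁₀ N, so L₁ = 93 − 10·log₁₀(5) = 93 − 6.990.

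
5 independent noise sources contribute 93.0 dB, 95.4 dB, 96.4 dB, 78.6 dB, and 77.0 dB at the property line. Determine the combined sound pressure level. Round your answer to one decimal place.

Incoherent sources combine by intensity addition: L_total = 10·log₁₀(Σ 10^(L_i/10)).
Σ 10^(L/10) = 10^(93.0/10) + 10^(95.4/10) + 10^(96.4/10) + 10^(78.6/10) + 10^(77.0/10) = 9.950e+09.
L_total = 10·log₁₀(9.950e+09) = 99.98 dB.

100.0 dB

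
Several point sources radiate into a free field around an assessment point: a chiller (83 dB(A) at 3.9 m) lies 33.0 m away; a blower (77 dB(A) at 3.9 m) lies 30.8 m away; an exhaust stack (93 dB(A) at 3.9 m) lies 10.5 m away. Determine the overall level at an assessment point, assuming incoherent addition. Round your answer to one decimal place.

Apply inverse-square spreading to bring every level to the receiver, then sum 10^(L/10).
chiller: 83 − 20·log₁₀(33.0/3.9) = 83 − 18.55 = 64.45 dB(A).
blower: 77 − 20·log₁₀(30.8/3.9) = 77 − 17.95 = 59.05 dB(A).
exhaust stack: 93 − 20·log₁₀(10.5/3.9) = 93 − 8.60 = 84.40 dB(A).
Σ 10^(L/10) = 2.789e+08 → L_total = 10·log₁₀(2.789e+08) = 84.45 dB(A).

84.5 dB(A)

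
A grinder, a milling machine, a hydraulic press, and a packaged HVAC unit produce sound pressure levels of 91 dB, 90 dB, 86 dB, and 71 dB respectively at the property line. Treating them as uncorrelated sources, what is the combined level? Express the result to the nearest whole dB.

94 dB

For uncorrelated sources the intensities add, so convert each level to linear form, sum, and take 10·log₁₀ of the total.
Σ 10^(L/10) = 10^(91/10) + 10^(90/10) + 10^(86/10) + 10^(71/10) = 2.670e+09.
L_total = 10·log₁₀(2.670e+09) = 94.26 dB.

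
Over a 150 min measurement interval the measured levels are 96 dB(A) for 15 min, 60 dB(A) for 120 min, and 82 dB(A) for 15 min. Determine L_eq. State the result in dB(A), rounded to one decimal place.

The energy average is taken in the linear domain: L_eq = 10·log₁₀[(Σ tᵢ·10^(Lᵢ/10))/T], T = 150 min.
Σ tᵢ·10^(Lᵢ/10) = 15·10^(96/10) + 120·10^(60/10) + 15·10^(82/10) = 6.221e+10.
L_eq = 10·log₁₀(6.221e+10/150) = 86.18 dB(A).

86.2 dB(A)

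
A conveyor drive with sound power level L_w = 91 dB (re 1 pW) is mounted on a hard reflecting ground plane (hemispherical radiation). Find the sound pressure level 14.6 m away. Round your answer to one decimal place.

L_p = L_w − 10·log₁₀(2π·r²) with r = 14.6 m.
2π·r² = 1339 m², 10·log₁₀ of that is 31.269 dB.
L_p = 91 − 31.269 = 59.73 dB.

59.7 dB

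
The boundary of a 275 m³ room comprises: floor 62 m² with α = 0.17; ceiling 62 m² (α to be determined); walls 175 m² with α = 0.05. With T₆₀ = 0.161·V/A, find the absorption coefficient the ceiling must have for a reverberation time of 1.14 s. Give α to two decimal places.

A = 0.161·V/T₆₀ = 0.161·275/1.14 = 38.84 m² sabins.
Absorption from the other surfaces = 62·0.17 + 175·0.05 = 19.29 m², so the ceiling must supply 19.55 m² over 62 m².
α = 19.55/62 = 0.315.

0.32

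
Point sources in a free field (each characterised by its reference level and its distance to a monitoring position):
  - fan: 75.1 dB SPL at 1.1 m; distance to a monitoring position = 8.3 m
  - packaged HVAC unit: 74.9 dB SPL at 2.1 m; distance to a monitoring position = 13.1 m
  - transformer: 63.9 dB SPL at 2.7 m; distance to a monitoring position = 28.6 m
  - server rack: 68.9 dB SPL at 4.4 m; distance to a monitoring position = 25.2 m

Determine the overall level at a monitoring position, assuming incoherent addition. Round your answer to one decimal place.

62.1 dB SPL

Apply inverse-square spreading to bring every level to the receiver, then sum 10^(L/10).
fan: 75.1 − 20·log₁₀(8.3/1.1) = 75.1 − 17.55 = 57.55 dB SPL.
packaged HVAC unit: 74.9 − 20·log₁₀(13.1/2.1) = 74.9 − 15.90 = 59.00 dB SPL.
transformer: 63.9 − 20·log₁₀(28.6/2.7) = 63.9 − 20.50 = 43.40 dB SPL.
server rack: 68.9 − 20·log₁₀(25.2/4.4) = 68.9 − 15.16 = 53.74 dB SPL.
Σ 10^(L/10) = 1.621e+06 → L_total = 10·log₁₀(1.621e+06) = 62.10 dB SPL.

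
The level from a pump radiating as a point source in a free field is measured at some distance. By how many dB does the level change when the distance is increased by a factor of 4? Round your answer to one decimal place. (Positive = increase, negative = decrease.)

With spherical spreading the level changes by −20·log₁₀(r₂/r₁).
ΔL = −20·log₁₀(4) = -12.04 dB.

-12.0 dB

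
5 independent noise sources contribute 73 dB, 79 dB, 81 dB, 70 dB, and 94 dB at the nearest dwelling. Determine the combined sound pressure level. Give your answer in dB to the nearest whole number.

94 dB

For uncorrelated sources the intensities add, so convert each level to linear form, sum, and take 10·log₁₀ of the total.
Σ 10^(L/10) = 10^(73/10) + 10^(79/10) + 10^(81/10) + 10^(70/10) + 10^(94/10) = 2.747e+09.
L_total = 10·log₁₀(2.747e+09) = 94.39 dB.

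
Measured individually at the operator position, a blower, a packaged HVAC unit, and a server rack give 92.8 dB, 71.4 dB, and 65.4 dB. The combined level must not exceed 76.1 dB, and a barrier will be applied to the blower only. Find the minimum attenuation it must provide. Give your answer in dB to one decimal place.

19.1 dB

The untreated sources together contribute 10^(71.4/10) + 10^(65.4/10) = 1.727e+07, i.e. 72.37 dB.
The limit corresponds to 10^(76.1/10) = 4.074e+07; subtracting the fixed part leaves 2.347e+07 for the blower, i.e. 73.70 dB.
Required insertion loss = 92.8 − 73.70 = 19.10 dB.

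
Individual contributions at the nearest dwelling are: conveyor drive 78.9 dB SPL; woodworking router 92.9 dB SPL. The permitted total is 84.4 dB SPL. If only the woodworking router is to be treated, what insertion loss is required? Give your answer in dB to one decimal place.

9.9 dB

Fixed contribution from the other source: Σ 10^(L/10) = 10^(78.9/10) = 7.762e+07 (78.90 dB SPL).
To meet 84.4 dB SPL overall, the treated woodworking router may contribute at most 10^(84.4/10) − 7.762e+07 = 1.978e+08, i.e. 82.96 dB SPL.
So the woodworking router must be reduced from 92.9 to 82.96 dB SPL: IL = 9.94 dB.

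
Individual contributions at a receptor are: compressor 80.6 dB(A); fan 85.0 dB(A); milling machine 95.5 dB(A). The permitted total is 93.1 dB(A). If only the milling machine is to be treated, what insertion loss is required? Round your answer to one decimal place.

3.4 dB

Fixed contribution from the other sources: Σ 10^(L/10) = 10^(80.6/10) + 10^(85.0/10) = 4.310e+08 (86.35 dB(A)).
The limit corresponds to 10^(93.1/10) = 2.042e+09; subtracting the fixed part leaves 1.611e+09 for the milling machine, i.e. 92.07 dB(A).
So the milling machine must be reduced from 95.5 to 92.07 dB(A): IL = 3.43 dB.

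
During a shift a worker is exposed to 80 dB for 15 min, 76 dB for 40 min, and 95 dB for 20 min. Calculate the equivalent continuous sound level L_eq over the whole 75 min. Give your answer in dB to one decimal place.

89.5 dB

Weight each interval's intensity by its duration and average over T = 75 min:
Σ tᵢ·10^(Lᵢ/10) = 15·10^(80/10) + 40·10^(76/10) + 20·10^(95/10) = 6.634e+10.
L_eq = 10·log₁₀(6.634e+10/75) = 89.47 dB.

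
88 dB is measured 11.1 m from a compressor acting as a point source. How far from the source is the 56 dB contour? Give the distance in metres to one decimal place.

441.9 m

The 32.0 dB drop corresponds to a distance ratio of 10^(32.0/20) for a point source.
r₂ = 11.1·10^((88−56)/20) = 11.1·10^(32.0/20) = 441.90 m.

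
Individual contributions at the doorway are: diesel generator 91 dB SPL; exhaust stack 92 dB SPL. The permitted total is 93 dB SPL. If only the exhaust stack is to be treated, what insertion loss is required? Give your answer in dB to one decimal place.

The untreated sources together contribute 10^(91/10) = 1.259e+09, i.e. 91.00 dB SPL.
The limit corresponds to 10^(93/10) = 1.995e+09; subtracting the fixed part leaves 7.363e+08 for the exhaust stack, i.e. 88.67 dB SPL.
Required insertion loss = 92 − 88.67 = 3.33 dB.

3.3 dB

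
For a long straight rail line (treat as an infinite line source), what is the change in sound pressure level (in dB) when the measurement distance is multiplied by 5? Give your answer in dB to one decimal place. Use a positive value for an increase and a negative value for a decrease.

-7.0 dB

A line source loses 3 dB per doubling of distance; generally ΔL = −10·log₁₀(r₂/r₁).
ΔL = −10·log₁₀(5) = -6.99 dB.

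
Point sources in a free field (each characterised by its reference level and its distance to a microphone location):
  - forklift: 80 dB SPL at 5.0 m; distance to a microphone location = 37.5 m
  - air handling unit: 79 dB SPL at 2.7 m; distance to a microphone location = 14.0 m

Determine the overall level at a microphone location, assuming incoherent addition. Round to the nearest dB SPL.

67 dB SPL

Apply inverse-square spreading to bring every level to the receiver, then sum 10^(L/10).
forklift: 80 − 20·log₁₀(37.5/5.0) = 80 − 17.50 = 62.50 dB SPL.
air handling unit: 79 − 20·log₁₀(14.0/2.7) = 79 − 14.30 = 64.70 dB SPL.
Σ 10^(L/10) = 4.732e+06 → L_total = 10·log₁₀(4.732e+06) = 66.75 dB SPL.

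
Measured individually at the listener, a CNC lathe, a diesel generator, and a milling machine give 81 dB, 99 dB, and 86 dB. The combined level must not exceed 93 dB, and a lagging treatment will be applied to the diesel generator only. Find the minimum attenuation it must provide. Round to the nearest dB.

7 dB

Everything except the diesel generator sums to 10^(81/10) + 10^(86/10) = 5.240e+08 in linear terms, 87.19 dB.
The limit corresponds to 10^(93/10) = 1.995e+09; subtracting the fixed part leaves 1.471e+09 for the diesel generator, i.e. 91.68 dB.
So the diesel generator must be reduced from 99 to 91.68 dB: IL = 7.32 dB.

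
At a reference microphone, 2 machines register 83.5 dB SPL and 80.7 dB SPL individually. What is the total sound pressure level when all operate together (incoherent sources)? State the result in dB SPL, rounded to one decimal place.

85.3 dB SPL

For uncorrelated sources the intensities add, so convert each level to linear form, sum, and take 10·log₁₀ of the total.
Σ 10^(L/10) = 10^(83.5/10) + 10^(80.7/10) = 3.414e+08.
L_total = 10·log₁₀(3.414e+08) = 85.33 dB SPL.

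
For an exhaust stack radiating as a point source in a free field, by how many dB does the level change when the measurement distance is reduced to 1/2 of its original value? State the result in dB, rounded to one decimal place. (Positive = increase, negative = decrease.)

+6.0 dB

Point-source spreading: ΔL = −20·log₁₀(r₂/r₁).
ΔL = −20·log₁₀(0.5) = +6.02 dB.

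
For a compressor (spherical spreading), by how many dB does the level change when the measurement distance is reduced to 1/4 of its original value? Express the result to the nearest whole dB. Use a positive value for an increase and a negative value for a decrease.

+12 dB

Point-source spreading: ΔL = −20·log₁₀(r₂/r₁).
ΔL = −20·log₁₀(0.25) = +12.04 dB.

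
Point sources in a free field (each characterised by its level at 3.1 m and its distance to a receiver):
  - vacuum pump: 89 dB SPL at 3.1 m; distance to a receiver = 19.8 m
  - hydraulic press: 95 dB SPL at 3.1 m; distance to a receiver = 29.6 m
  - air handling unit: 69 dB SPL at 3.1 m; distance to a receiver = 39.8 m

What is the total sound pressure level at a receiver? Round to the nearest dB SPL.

77 dB SPL

Apply inverse-square spreading to bring every level to the receiver, then sum 10^(L/10).
vacuum pump: 89 − 20·log₁₀(19.8/3.1) = 89 − 16.11 = 72.89 dB SPL.
hydraulic press: 95 − 20·log₁₀(29.6/3.1) = 95 − 19.60 = 75.40 dB SPL.
air handling unit: 69 − 20·log₁₀(39.8/3.1) = 69 − 22.17 = 46.83 dB SPL.
Σ 10^(L/10) = 5.420e+07 → L_total = 10·log₁₀(5.420e+07) = 77.34 dB SPL.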